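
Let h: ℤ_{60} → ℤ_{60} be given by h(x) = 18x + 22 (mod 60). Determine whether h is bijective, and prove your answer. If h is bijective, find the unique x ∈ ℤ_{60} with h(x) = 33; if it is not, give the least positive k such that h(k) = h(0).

We have gcd(18, 60) = 6 > 1. Taking a = 0 and b = 10: h(0) = 22 and h(10) = 18·10 + 22 = 202 ≡ 22 (mod 60).
So h(0) = h(10) while 0 ≠ 10, therefore h is not injective, hence not bijective.
Since h is not bijective, we find the least positive k with h(k) = h(0): this means 18k ≡ 0 (mod 60), i.e. 60 ∣ 18k. Since gcd(18, 60) = 6, dividing through by 6 this holds exactly when 10 ∣ 3k, and as gcd(3, 10) = 1, exactly when 10 ∣ k.
The smallest positive such k is 10.

10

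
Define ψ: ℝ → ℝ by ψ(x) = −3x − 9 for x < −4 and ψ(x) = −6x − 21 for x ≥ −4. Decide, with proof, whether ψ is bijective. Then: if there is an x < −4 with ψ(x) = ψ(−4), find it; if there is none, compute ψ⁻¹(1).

Both pieces are strictly decreasing (slopes −3 and −6), so each is injective on its own interval.
The left piece maps (−∞, −4) onto (3, ∞); the right piece maps [−4, ∞) onto (−∞, 3].
Since 3 = 3, the images partition ℝ: ψ is injective and surjective, hence bijective.
Because the two images are disjoint, no x < −4 has ψ(x) = ψ(−4), so we compute ψ⁻¹(1): 1 lies in (−∞, 3], so solve −6x − 21 = 1: x = (1 + 21)/(−6) = −11/3.

-11/3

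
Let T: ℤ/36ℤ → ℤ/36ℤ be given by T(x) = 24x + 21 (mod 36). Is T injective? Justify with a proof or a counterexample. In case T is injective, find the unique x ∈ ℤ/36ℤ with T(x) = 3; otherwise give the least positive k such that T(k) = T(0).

Recall: injectivity means: for all x_1, x_2 in the domain, T(x_1) = T(x_2) implies x_1 = x_2.
We have gcd(24, 36) = 12 > 1. Taking x_1 = 0 and x_2 = 3: T(0) = 21 and T(3) = 24·3 + 21 = 93 ≡ 21 (mod 36).
So T(0) = T(3) while 0 ≠ 3, so T is not injective.
Since T is not injective, we find the least positive k with T(k) = T(0): this means 24k ≡ 0 (mod 36), i.e. 36 ∣ 24k. Since gcd(24, 36) = 12, dividing through by 12 this holds exactly when 3 ∣ 2k, and as gcd(2, 3) = 1, exactly when 3 ∣ k.
The smallest positive such k is 3.

3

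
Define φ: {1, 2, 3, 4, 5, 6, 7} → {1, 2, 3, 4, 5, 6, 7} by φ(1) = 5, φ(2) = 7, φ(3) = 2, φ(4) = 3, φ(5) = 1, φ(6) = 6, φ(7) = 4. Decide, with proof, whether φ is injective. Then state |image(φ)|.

7

The values φ(1), …, φ(7) are 5, 7, 2, 3, 1, 6, 4 — all distinct.
So φ(x_1) = φ(x_2) only when x_1 = x_2, and φ is injective.
The image of φ is {1, 2, 3, 4, 5, 6, 7}, which has 7 elements.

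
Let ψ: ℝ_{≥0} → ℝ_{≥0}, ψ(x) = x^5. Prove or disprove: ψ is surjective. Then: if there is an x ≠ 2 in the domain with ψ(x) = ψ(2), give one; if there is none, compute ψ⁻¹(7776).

6

For any y ∈ ℝ_{≥0}, x = y^{1/5} ∈ ℝ_{≥0} gives ψ(x) = y, so ψ is surjective.
Since x ↦ x^5 is strictly increasing on ℝ_{≥0}, it is injective there, so no x ≠ 2 in the domain has ψ(x) = ψ(2). We therefore compute ψ⁻¹(7776) = 7776^{1/5} = 6 (indeed 6^5 = 7776).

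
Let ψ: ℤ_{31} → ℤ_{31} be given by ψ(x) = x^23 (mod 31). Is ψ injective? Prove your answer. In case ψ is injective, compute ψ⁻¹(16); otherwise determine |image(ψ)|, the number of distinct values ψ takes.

8

Since 31 is prime, the nonzero elements of ℤ_{31} form a cyclic group of order 30.
As gcd(23, 30) = 1, raising to the 23rd power is a bijection on this group: if a^23 ≡ b^23 then (ab^{−1})^23 = 1, and the only element of order dividing gcd(23, 30) = 1 is 1, so a = b.
With ψ(0) = 0 this makes ψ injective on all of ℤ_{31}, hence bijective (finite equal-size domain and codomain). In particular ψ is injective.
Since ψ is injective, we find the preimage of 16. The inverse of x ↦ x^23 on (ℤ_{31})^× is x ↦ x^17, because 23·17 = 391 = 13·30 + 1 ≡ 1 (mod 30) and x^{30} = 1 for x ≠ 0 (Fermat). So ψ⁻¹(16) = 16^17 mod 31.
Repeated squaring mod 31: 16^1 ≡ 16, 16^2 ≡ 16² = 256 ≡ 8, 16^4 ≡ 8² = 64 ≡ 2, 16^8 ≡ 2² = 4, 16^16 ≡ 4² = 16. Since 17 = 16 + 1, 16^17 ≡ 16·16: 16·16 = 256 ≡ 8. So 16^17 ≡ 8 (mod 31).
Hence ψ⁻¹(16) = 8.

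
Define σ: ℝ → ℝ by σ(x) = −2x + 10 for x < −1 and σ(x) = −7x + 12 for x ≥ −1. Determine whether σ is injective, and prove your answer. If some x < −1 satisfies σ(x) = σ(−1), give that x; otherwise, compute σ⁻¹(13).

-9/2

Both pieces are strictly decreasing (slopes −2 and −7), so each is injective on its own interval.
The left piece maps (−∞, −1) onto (12, ∞); the right piece maps [−1, ∞) onto (−∞, 19].
These images overlap. In particular σ(−1) = 19 (right piece), and solving −2x + 10 = 19 on the left piece gives x = −9/2 < −1.
So σ(−9/2) = σ(−1) with −9/2 ≠ −1, and σ is not injective. This x = −9/2 is the requested value below −1.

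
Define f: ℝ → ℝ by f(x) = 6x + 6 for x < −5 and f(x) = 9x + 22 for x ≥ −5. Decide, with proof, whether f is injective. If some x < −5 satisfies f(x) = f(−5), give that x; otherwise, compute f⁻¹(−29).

-35/6

Both pieces are strictly increasing (slopes 6 and 9), so each is injective on its own interval.
The left piece maps (−∞, −5) onto (−∞, −24); the right piece maps [−5, ∞) onto [−23, ∞).
These images are disjoint, so no value is attained by both pieces. Thus f is injective.
Because the two images are disjoint, no x < −5 has f(x) = f(−5), so we compute f⁻¹(−29): −29 lies in (−∞, −24), so solve 6x + 6 = −29: x = (−29 − 6)/6 = −35/6.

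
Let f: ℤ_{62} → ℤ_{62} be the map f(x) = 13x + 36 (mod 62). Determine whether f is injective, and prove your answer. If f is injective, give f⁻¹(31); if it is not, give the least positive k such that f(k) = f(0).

33

Recall: injectivity means: for all x_1, x_2 in the domain, f(x_1) = f(x_2) implies x_1 = x_2.
Suppose f(x_1) = f(x_2) in ℤ_{62}. Then 13x_1 + 36 ≡ 13x_2 + 36 (mod 62), therefore 13(x_1 − x_2) ≡ 0 (mod 62).
Since gcd(13, 62) = 1, 13 is invertible modulo 62, so x_1 − x_2 ≡ 0 (mod 62), i.e. x_1 = x_2.
Hence f is injective.
We now compute 13⁻¹ mod 62 explicitly. Euclid's algorithm: 62 = 4·13 + 10, 13 = 1·10 + 3, 10 = 3·3 + 1; back-substituting gives 1 = 43·13 − 9·62, so 13⁻¹ ≡ 43 (mod 62).
Since f is injective, we find f⁻¹(31): we need 13x ≡ 31 − 36 ≡ 57 (mod 62). Using 13⁻¹ = 43: x ≡ 43·57 = 2451 = 39·62 + 33, so x = 33.
Check: f(33) = 13·33 + 36 = 465 = 7·62 + 31 ≡ 31 (mod 62).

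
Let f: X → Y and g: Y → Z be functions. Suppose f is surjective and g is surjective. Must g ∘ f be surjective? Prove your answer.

surjective

Let c ∈ Z. Since g is surjective, there is b ∈ Y with g(b) = c. Since f is surjective, there is a ∈ X with f(a) = b.
Then (g ∘ f)(a) = g(b) = c. Hence g ∘ f is surjective.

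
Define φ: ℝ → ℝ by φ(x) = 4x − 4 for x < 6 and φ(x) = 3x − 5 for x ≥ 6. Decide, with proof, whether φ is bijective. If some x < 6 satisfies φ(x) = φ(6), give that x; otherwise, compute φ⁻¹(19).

17/4

Both pieces are strictly increasing (slopes 4 and 3), so each is injective on its own interval.
The left piece maps (−∞, 6) onto (−∞, 20); the right piece maps [6, ∞) onto [13, ∞).
These images overlap. In particular φ(6) = 13 (right piece), and solving 4x − 4 = 13 on the left piece gives x = 17/4 < 6.
So φ(17/4) = φ(6) with 17/4 ≠ 6, and φ is not injective, hence not bijective. This x = 17/4 is the requested value below 6.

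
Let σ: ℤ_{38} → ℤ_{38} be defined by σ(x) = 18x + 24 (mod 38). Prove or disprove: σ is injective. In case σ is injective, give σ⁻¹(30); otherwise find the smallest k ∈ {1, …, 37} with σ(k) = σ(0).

Recall: σ is injective if σ(a) = σ(b) implies a = b.
We have gcd(18, 38) = 2 > 1. Taking a = 0 and b = 19: σ(0) = 24 and σ(19) = 18·19 + 24 = 366 ≡ 24 (mod 38).
So σ(0) = σ(19) while 0 ≠ 19, hence σ is not injective.
Since σ is not injective, we find the least positive k with σ(k) = σ(0): this means 18k ≡ 0 (mod 38), i.e. 38 ∣ 18k. Since gcd(18, 38) = 2, dividing through by 2 this holds exactly when 19 ∣ 9k, and as gcd(9, 19) = 1, exactly when 19 ∣ k.
The smallest positive such k is 19.

19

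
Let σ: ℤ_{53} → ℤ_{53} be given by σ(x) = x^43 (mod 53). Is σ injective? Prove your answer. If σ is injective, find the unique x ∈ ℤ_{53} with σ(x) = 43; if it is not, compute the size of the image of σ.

Since 53 is prime, the nonzero elements of ℤ_{53} form a cyclic group of order 52.
As gcd(43, 52) = 1, raising to the 43rd power is a bijection on this group: if x_1^43 ≡ x_2^43 then (x_1x_2^{−1})^43 = 1, and the only element of order dividing gcd(43, 52) = 1 is 1, so x_1 = x_2.
With σ(0) = 0 this makes σ injective on all of ℤ_{53}, hence bijective (finite equal-size domain and codomain). In particular σ is injective.
Since σ is injective, we find the preimage of 43. The inverse of x ↦ x^43 on (ℤ_{53})^× is x ↦ x^23, because 43·23 = 989 = 19·52 + 1 ≡ 1 (mod 52) and x^{52} = 1 for x ≠ 0 (Fermat). So σ⁻¹(43) = 43^23 mod 53.
Repeated squaring mod 53: 43^1 ≡ 43, 43^2 ≡ 43² = 1849 ≡ 47, 43^4 ≡ 47² = 2209 ≡ 36, 43^8 ≡ 36² = 1296 ≡ 24, 43^16 ≡ 24² = 576 ≡ 46. Since 23 = 16 + 4 + 2 + 1, 43^23 ≡ 46·36·47·43: 46·36 = 1656 ≡ 13, then 13·47 = 611 ≡ 28, then 28·43 = 1204 ≡ 38. So 43^23 ≡ 38 (mod 53).
Hence σ⁻¹(43) = 38.

38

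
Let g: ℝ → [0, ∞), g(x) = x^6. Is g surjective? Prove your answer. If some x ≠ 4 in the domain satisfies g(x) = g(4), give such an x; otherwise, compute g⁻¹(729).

For any y ∈ [0, ∞), x = y^{1/6} ∈ ℝ satisfies x^6 = y, so g is surjective.
For the follow-up, such an x exists: taking x = −4 ∈ ℝ gives g(−4) = 4096 = g(4) with −4 ≠ 4.

-4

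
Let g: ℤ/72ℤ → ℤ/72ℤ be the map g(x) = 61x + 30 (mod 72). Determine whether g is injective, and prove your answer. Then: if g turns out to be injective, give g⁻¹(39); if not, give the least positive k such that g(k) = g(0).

By definition, injectivity means: for all a, b in the domain, g(a) = g(b) implies a = b.
Suppose g(a) = g(b) in ℤ/72ℤ. Then 61a + 30 ≡ 61b + 30 (mod 72), so 61(a − b) ≡ 0 (mod 72).
Since gcd(61, 72) = 1, 61 is invertible modulo 72, so a − b ≡ 0 (mod 72), i.e. a = b.
So g is injective.
We now compute 61⁻¹ mod 72 explicitly. Euclid's algorithm: 72 = 1·61 + 11, 61 = 5·11 + 6, 11 = 1·6 + 5, 6 = 1·5 + 1; back-substituting gives 1 = 13·61 − 11·72, so 61⁻¹ ≡ 13 (mod 72).
Since g is injective, we compute g⁻¹(39): solve 61x + 30 ≡ 39 (mod 72), i.e. 61x ≡ 9 (mod 72).
Multiplying by 61⁻¹ = 13 gives x ≡ 13·9 = 117 = 1·72 + 45 ≡ 45 (mod 72).
Check: g(45) = 61·45 + 30 = 2775 = 38·72 + 39 ≡ 39 (mod 72).

45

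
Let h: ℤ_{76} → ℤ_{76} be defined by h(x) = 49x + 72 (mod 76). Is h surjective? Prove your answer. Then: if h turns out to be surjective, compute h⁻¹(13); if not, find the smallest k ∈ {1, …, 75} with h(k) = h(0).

5

By definition, surjectivity means every element of the codomain has a preimage under h.
Since gcd(49, 76) = 1, 49 is invertible modulo 76. Euclid's algorithm: 76 = 1·49 + 27, 49 = 1·27 + 22, 27 = 1·22 + 5, 22 = 4·5 + 2, 5 = 2·2 + 1; back-substituting gives 1 = 45·49 − 29·76, so 49⁻¹ ≡ 45 (mod 76).
Then y ↦ 45(y − 72) is a two-sided inverse to h, so every y ∈ ℤ_{76} has a preimage.
Therefore h is surjective.
Since h is surjective, we find h⁻¹(13): we need 49x ≡ 13 − 72 ≡ 17 (mod 76). Using 49⁻¹ = 45: x ≡ 45·17 = 765 = 10·76 + 5, so x = 5.
Check: h(5) = 49·5 + 72 = 317 = 4·76 + 13 ≡ 13 (mod 76).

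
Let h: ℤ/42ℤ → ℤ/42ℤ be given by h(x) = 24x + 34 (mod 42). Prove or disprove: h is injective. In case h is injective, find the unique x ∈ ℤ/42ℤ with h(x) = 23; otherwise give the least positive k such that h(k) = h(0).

7

We have gcd(24, 42) = 6 > 1. Taking a = 0 and b = 7: h(0) = 34 and h(7) = 24·7 + 34 = 202 ≡ 34 (mod 42).
So h(0) = h(7) while 0 ≠ 7, so h is not injective.
Since h is not injective, we find the least positive k with h(k) = h(0): this means 24k ≡ 0 (mod 42), i.e. 42 ∣ 24k. Since gcd(24, 42) = 6, dividing through by 6 this holds exactly when 7 ∣ 4k, and as gcd(4, 7) = 1, exactly when 7 ∣ k.
The smallest positive such k is 7.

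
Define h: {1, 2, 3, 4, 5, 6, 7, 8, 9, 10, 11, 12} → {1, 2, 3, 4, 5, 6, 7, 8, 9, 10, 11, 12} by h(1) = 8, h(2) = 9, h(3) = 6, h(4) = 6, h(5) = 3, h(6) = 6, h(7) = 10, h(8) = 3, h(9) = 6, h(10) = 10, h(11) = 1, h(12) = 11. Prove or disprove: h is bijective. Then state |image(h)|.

h(3) = 6 = h(4) with 3 ≠ 4, so h is not injective, hence not bijective.
The image of h is {1, 3, 6, 8, 9, 10, 11}, which has 7 elements.

7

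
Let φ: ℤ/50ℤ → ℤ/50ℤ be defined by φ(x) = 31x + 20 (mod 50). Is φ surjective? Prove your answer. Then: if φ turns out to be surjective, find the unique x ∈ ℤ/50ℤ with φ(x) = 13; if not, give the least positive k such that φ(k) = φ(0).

3

Recall: surjectivity means every element of the codomain has a preimage under φ.
Since gcd(31, 50) = 1, 31 is invertible modulo 50. Euclid's algorithm: 50 = 1·31 + 19, 31 = 1·19 + 12, 19 = 1·12 + 7, 12 = 1·7 + 5, 7 = 1·5 + 2, 5 = 2·2 + 1; back-substituting gives 1 = 21·31 − 13·50, so 31⁻¹ ≡ 21 (mod 50).
For any y ∈ ℤ/50ℤ, x = 21(y − 20) mod 50 satisfies φ(x) = 31·21(y − 20) + 20 ≡ y (since 31·21 ≡ 1 mod 50). So every y has a preimage.
Therefore φ is surjective.
Since φ is surjective, we compute φ⁻¹(13): solve 31x + 20 ≡ 13 (mod 50), i.e. 31x ≡ 43 (mod 50).
Multiplying by 31⁻¹ = 21 gives x ≡ 21·43 = 903 = 18·50 + 3 ≡ 3 (mod 50).
Check: φ(3) = 31·3 + 20 = 113 = 2·50 + 13 ≡ 13 (mod 50).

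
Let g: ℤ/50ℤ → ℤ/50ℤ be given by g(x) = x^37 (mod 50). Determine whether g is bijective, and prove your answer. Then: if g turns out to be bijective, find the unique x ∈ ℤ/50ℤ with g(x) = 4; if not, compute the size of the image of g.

g(0) = 0^37 = 0.
g(10): Repeated squaring mod 50: 10^1 ≡ 10, 10^2 ≡ 10² = 100 ≡ 0, 10^4 ≡ 0² = 0, 10^8 ≡ 0² = 0, 10^16 ≡ 0² = 0, 10^32 ≡ 0² = 0. Since 37 = 32 + 4 + 1, 10^37 ≡ 0·0·10: 0·0 = 0, then 0·10 = 0. So 10^37 ≡ 0 (mod 50).
So g(0) = g(10) = 0 while 0 ≠ 10, therefore g is not injective, hence not bijective.
Since g is not bijective, we determine |image(g)|. Computing x^37 mod 50 for each x (by repeated squaring, reducing mod 50 at every step), the values g(0), g(1), …, g(49) are: 0, 1, 22, 13, 34, 25, 36, 7, 48, 19, 0, 21, 42, 33, 4, 25, 6, 27, 18, 39, 0, 41, 12, 3, 24, 25, 26, 47, 38, 9, 0, 11, 32, 23, 44, 25, 46, 17, 8, 29, 0, 31, 2, 43, 14, 25, 16, 37, 28, 49.
The distinct values are {0, 1, 2, 3, 4, 6, 7, 8, 9, 11, 12, 13, 14, 16, 17, 18, 19, 21, 22, 23, 24, 25, 26, 27, 28, 29, 31, 32, 33, 34, 36, 37, 38, 39, 41, 42, 43, 44, 46, 47, 48, 49}; there are 42 of them.

42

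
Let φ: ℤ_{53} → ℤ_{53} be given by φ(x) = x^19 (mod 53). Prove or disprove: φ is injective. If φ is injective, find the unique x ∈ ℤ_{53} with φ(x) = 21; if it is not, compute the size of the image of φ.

45

Since 53 is prime, the nonzero elements of ℤ_{53} form a cyclic group of order 52.
As gcd(19, 52) = 1, raising to the 19th power is a bijection on this group: if s^19 ≡ t^19 then (st^{−1})^19 = 1, and the only element of order dividing gcd(19, 52) = 1 is 1, so s = t.
With φ(0) = 0 this makes φ injective on all of ℤ_{53}, hence bijective (finite equal-size domain and codomain). In particular φ is injective.
Since φ is injective, we find the preimage of 21. The inverse of x ↦ x^19 on (ℤ_{53})^× is x ↦ x^11, because 19·11 = 209 = 4·52 + 1 ≡ 1 (mod 52) and x^{52} = 1 for x ≠ 0 (Fermat). So φ⁻¹(21) = 21^11 mod 53.
Repeated squaring mod 53: 21^1 ≡ 21, 21^2 ≡ 21² = 441 ≡ 17, 21^4 ≡ 17² = 289 ≡ 24, 21^8 ≡ 24² = 576 ≡ 46. Since 11 = 8 + 2 + 1, 21^11 ≡ 46·17·21: 46·17 = 782 ≡ 40, then 40·21 = 840 ≡ 45. So 21^11 ≡ 45 (mod 53).
Hence φ⁻¹(21) = 45.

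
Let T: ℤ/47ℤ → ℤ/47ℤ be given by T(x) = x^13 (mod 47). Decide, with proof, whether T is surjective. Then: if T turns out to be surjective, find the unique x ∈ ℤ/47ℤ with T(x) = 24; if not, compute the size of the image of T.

34

Since 47 is prime, the nonzero elements of ℤ/47ℤ form a cyclic group of order 46.
As gcd(13, 46) = 1, raising to the 13th power is a bijection on this group: if u^13 ≡ v^13 then (uv^{−1})^13 = 1, and the only element of order dividing gcd(13, 46) = 1 is 1, so u = v.
With T(0) = 0 this makes T injective on all of ℤ/47ℤ, hence bijective (finite equal-size domain and codomain). In particular T is surjective.
Since T is surjective, we find the preimage of 24. The inverse of x ↦ x^13 on (ℤ/47ℤ)^× is x ↦ x^39, because 13·39 = 507 = 11·46 + 1 ≡ 1 (mod 46) and x^{46} = 1 for x ≠ 0 (Fermat). So T⁻¹(24) = 24^39 mod 47.
Repeated squaring mod 47: 24^1 ≡ 24, 24^2 ≡ 24² = 576 ≡ 12, 24^4 ≡ 12² = 144 ≡ 3, 24^8 ≡ 3² = 9, 24^16 ≡ 9² = 81 ≡ 34, 24^32 ≡ 34² = 1156 ≡ 28. Since 39 = 32 + 4 + 2 + 1, 24^39 ≡ 28·3·12·24: 28·3 = 84 ≡ 37, then 37·12 = 444 ≡ 21, then 21·24 = 504 ≡ 34. So 24^39 ≡ 34 (mod 47).
Hence T⁻¹(24) = 34.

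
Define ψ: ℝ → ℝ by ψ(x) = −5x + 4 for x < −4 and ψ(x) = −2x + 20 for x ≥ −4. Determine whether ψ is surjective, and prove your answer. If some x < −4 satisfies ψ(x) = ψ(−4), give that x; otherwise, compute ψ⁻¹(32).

-24/5

Both pieces are strictly decreasing (slopes −5 and −2), so each is injective on its own interval.
The left piece maps (−∞, −4) onto (24, ∞); the right piece maps [−4, ∞) onto (−∞, 28].
The union (24, ∞) ∪ (−∞, 28] covers ℝ, so ψ is surjective.
For the follow-up: the images overlap, so an x < −4 with ψ(x) = ψ(−4) exists. ψ(−4) = 28; solving −5x + 4 = 28 for x < −4 gives x = (28 − 4)/(−5) = −24/5.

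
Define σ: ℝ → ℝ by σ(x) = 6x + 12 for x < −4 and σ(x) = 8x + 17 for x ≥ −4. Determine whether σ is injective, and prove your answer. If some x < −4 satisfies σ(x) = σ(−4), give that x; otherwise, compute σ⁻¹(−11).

-9/2

Both pieces are strictly increasing (slopes 6 and 8), so each is injective on its own interval.
The left piece maps (−∞, −4) onto (−∞, −12); the right piece maps [−4, ∞) onto [−15, ∞).
These images overlap. In particular σ(−4) = −15 (right piece), and solving 6x + 12 = −15 on the left piece gives x = −9/2 < −4.
So σ(−9/2) = σ(−4) with −9/2 ≠ −4, and σ is not injective. This x = −9/2 is the requested value below −4.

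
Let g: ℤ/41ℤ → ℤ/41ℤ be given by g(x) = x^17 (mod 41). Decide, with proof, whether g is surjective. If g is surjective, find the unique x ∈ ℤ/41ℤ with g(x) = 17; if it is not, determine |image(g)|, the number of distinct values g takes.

Since 41 is prime, the nonzero elements of ℤ/41ℤ form a cyclic group of order 40.
As gcd(17, 40) = 1, raising to the 17th power is a bijection on this group: if x_1^17 ≡ x_2^17 then (x_1x_2^{−1})^17 = 1, and the only element of order dividing gcd(17, 40) = 1 is 1, so x_1 = x_2.
With g(0) = 0 this makes g injective on all of ℤ/41ℤ, hence bijective (finite equal-size domain and codomain). In particular g is surjective.
Since g is surjective, we find the preimage of 17. The inverse of x ↦ x^17 on (ℤ/41ℤ)^× is x ↦ x^33, because 17·33 = 561 = 14·40 + 1 ≡ 1 (mod 40) and x^{40} = 1 for x ≠ 0 (Fermat). So g⁻¹(17) = 17^33 mod 41.
Repeated squaring mod 41: 17^1 ≡ 17, 17^2 ≡ 17² = 289 ≡ 2, 17^4 ≡ 2² = 4, 17^8 ≡ 4² = 16, 17^16 ≡ 16² = 256 ≡ 10, 17^32 ≡ 10² = 100 ≡ 18. Since 33 = 32 + 1, 17^33 ≡ 18·17: 18·17 = 306 ≡ 19. So 17^33 ≡ 19 (mod 41).
Hence g⁻¹(17) = 19.

19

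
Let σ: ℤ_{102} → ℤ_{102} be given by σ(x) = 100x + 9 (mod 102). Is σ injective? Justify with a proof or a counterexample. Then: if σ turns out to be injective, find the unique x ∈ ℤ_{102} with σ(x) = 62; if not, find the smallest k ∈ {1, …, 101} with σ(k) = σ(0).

Recall that σ is injective when σ(x_1) = σ(x_2) forces x_1 = x_2.
We have gcd(100, 102) = 2 > 1. Taking x_1 = 0 and x_2 = 51: σ(0) = 9 and σ(51) = 100·51 + 9 = 5109 ≡ 9 (mod 102).
So σ(0) = σ(51) while 0 ≠ 51, so σ is not injective.
Since σ is not injective, we find the least positive k with σ(k) = σ(0): this means 100k ≡ 0 (mod 102), i.e. 102 ∣ 100k. Since gcd(100, 102) = 2, dividing through by 2 this holds exactly when 51 ∣ 50k, and as gcd(50, 51) = 1, exactly when 51 ∣ k.
The smallest positive such k is 51.

51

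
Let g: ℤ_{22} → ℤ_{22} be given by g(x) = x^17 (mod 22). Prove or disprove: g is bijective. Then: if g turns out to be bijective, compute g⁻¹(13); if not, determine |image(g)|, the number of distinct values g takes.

Computing x^17 mod 22 for each x (by repeated squaring, reducing mod 22 at every step), the values g(0), g(1), …, g(21) are: 0, 1, 18, 9, 16, 3, 8, 17, 2, 15, 10, 11, 12, 7, 20, 5, 14, 19, 6, 13, 4, 21.
Every element of ℤ_{22} appears exactly once in this list, so g is a bijection, and in particular bijective.
Since g is bijective, we read off the preimage of 13 from the same table: g(19) = 13, so g⁻¹(13) = 19.

19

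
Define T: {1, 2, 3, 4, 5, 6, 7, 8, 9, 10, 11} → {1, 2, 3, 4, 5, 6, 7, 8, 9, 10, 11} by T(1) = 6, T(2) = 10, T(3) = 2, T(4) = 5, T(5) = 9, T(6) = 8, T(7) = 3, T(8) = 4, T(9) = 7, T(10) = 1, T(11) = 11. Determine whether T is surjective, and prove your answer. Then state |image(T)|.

Every element of the codomain has a preimage: 1 = T(10), 2 = T(3), 3 = T(7), 4 = T(8), 5 = T(4), 6 = T(1), 7 = T(9), 8 = T(6), 9 = T(5), 10 = T(2), 11 = T(11).
Therefore T is surjective.
The image of T is {1, 2, 3, 4, 5, 6, 7, 8, 9, 10, 11}, which has 11 elements.

11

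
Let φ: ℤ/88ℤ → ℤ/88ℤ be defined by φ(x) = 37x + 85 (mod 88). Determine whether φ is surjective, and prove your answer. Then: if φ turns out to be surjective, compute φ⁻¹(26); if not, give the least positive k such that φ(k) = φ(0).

Recall: surjectivity means every element of the codomain has a preimage under φ.
Since gcd(37, 88) = 1, 37 is invertible modulo 88. Euclid's algorithm: 88 = 2·37 + 14, 37 = 2·14 + 9, 14 = 1·9 + 5, 9 = 1·5 + 4, 5 = 1·4 + 1; back-substituting gives 1 = 69·37 − 29·88, so 37⁻¹ ≡ 69 (mod 88).
Then y ↦ 69(y − 85) is a two-sided inverse to φ, so every y ∈ ℤ/88ℤ has a preimage.
So φ is surjective.
Since φ is surjective, we find φ⁻¹(26): we need 37x ≡ 26 − 85 ≡ 29 (mod 88). Using 37⁻¹ = 69: x ≡ 69·29 = 2001 = 22·88 + 65, so x = 65.
Check: φ(65) = 37·65 + 85 = 2490 = 28·88 + 26 ≡ 26 (mod 88).

65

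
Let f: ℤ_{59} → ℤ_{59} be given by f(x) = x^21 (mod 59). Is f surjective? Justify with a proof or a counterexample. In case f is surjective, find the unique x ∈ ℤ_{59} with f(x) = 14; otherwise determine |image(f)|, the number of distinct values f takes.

Since 59 is prime, the nonzero elements of ℤ_{59} form a cyclic group of order 58.
As gcd(21, 58) = 1, raising to the 21st power is a bijection on this group: if s^21 ≡ t^21 then (st^{−1})^21 = 1, and the only element of order dividing gcd(21, 58) = 1 is 1, so s = t.
With f(0) = 0 this makes f injective on all of ℤ_{59}, hence bijective (finite equal-size domain and codomain). In particular f is surjective.
Since f is surjective, we find the preimage of 14. The inverse of x ↦ x^21 on (ℤ_{59})^× is x ↦ x^47, because 21·47 = 987 = 17·58 + 1 ≡ 1 (mod 58) and x^{58} = 1 for x ≠ 0 (Fermat). So f⁻¹(14) = 14^47 mod 59.
Repeated squaring mod 59: 14^1 ≡ 14, 14^2 ≡ 14² = 196 ≡ 19, 14^4 ≡ 19² = 361 ≡ 7, 14^8 ≡ 7² = 49, 14^16 ≡ 49² = 2401 ≡ 41, 14^32 ≡ 41² = 1681 ≡ 29. Since 47 = 32 + 8 + 4 + 2 + 1, 14^47 ≡ 29·49·7·19·14: 29·49 = 1421 ≡ 5, then 5·7 = 35, then 35·19 = 665 ≡ 16, then 16·14 = 224 ≡ 47. So 14^47 ≡ 47 (mod 59).
Hence f⁻¹(14) = 47.

47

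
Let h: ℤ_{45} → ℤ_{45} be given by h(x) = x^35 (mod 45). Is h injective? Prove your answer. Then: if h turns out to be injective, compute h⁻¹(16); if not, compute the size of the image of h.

35

h(0) = 0^35 = 0.
h(15): Repeated squaring mod 45: 15^1 ≡ 15, 15^2 ≡ 15² = 225 ≡ 0, 15^4 ≡ 0² = 0, 15^8 ≡ 0² = 0, 15^16 ≡ 0² = 0, 15^32 ≡ 0² = 0. Since 35 = 32 + 2 + 1, 15^35 ≡ 0·0·15: 0·0 = 0, then 0·15 = 0. So 15^35 ≡ 0 (mod 45).
So h(0) = h(15) = 0 while 0 ≠ 15, thus h is not injective.
Since h is not injective, we determine |image(h)|. Computing x^35 mod 45 for each x (by repeated squaring, reducing mod 45 at every step), the values h(0), h(1), …, h(44) are: 0, 1, 23, 27, 34, 20, 36, 13, 17, 9, 10, 41, 18, 7, 29, 0, 31, 8, 27, 19, 5, 36, 43, 2, 9, 40, 26, 18, 37, 14, 0, 16, 38, 27, 4, 35, 36, 28, 32, 9, 25, 11, 18, 22, 44.
The distinct values are {0, 1, 2, 4, 5, 7, 8, 9, 10, 11, 13, 14, 16, 17, 18, 19, 20, 22, 23, 25, 26, 27, 28, 29, 31, 32, 34, 35, 36, 37, 38, 40, 41, 43, 44}; there are 35 of them.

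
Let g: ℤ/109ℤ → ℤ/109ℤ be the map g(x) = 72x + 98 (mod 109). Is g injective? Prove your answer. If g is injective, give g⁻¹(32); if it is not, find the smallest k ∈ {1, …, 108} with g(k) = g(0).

Recall: g is injective when g(u) = g(v) forces u = v.
Suppose g(u) = g(v) in ℤ/109ℤ. Then 72u + 98 ≡ 72v + 98 (mod 109), therefore 72(u − v) ≡ 0 (mod 109).
Since gcd(72, 109) = 1, 72 is invertible modulo 109, therefore u − v ≡ 0 (mod 109), i.e. u = v.
So g is injective.
We now compute 72⁻¹ mod 109 explicitly. Euclid's algorithm: 109 = 1·72 + 37, 72 = 1·37 + 35, 37 = 1·35 + 2, 35 = 17·2 + 1; back-substituting gives 1 = 53·72 − 35·109, so 72⁻¹ ≡ 53 (mod 109).
Since g is injective, we compute g⁻¹(32): solve 72x + 98 ≡ 32 (mod 109), i.e. 72x ≡ 43 (mod 109).
Multiplying by 72⁻¹ = 53 gives x ≡ 53·43 = 2279 = 20·109 + 99 ≡ 99 (mod 109).
Check: g(99) = 72·99 + 98 = 7226 = 66·109 + 32 ≡ 32 (mod 109).

99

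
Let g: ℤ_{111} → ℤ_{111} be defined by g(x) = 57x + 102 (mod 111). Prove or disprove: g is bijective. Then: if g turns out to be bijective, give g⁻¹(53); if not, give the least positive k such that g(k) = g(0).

37

Recall: g is injective when g(x_1) = g(x_2) forces x_1 = x_2.
We have gcd(57, 111) = 3 > 1. Taking x_1 = 0 and x_2 = 37: g(0) = 102 and g(37) = 57·37 + 102 = 2211 ≡ 102 (mod 111).
So g(0) = g(37) while 0 ≠ 37, hence g is not injective, hence not bijective.
Since g is not bijective, we find the least positive k with g(k) = g(0): this means 57k ≡ 0 (mod 111), i.e. 111 ∣ 57k. Since gcd(57, 111) = 3, dividing through by 3 this holds exactly when 37 ∣ 19k, and as gcd(19, 37) = 1, exactly when 37 ∣ k.
The smallest positive such k is 37.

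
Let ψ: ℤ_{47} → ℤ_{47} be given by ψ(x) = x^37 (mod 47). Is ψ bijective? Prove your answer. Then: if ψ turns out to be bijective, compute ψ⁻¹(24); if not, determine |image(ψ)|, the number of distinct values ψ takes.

Since 47 is prime, the nonzero elements of ℤ_{47} form a cyclic group of order 46.
As gcd(37, 46) = 1, raising to the 37th power is a bijection on this group: if s^37 ≡ t^37 then (st^{−1})^37 = 1, and the only element of order dividing gcd(37, 46) = 1 is 1, so s = t.
With ψ(0) = 0 this makes ψ injective on all of ℤ_{47}, hence bijective (finite equal-size domain and codomain). In particular ψ is bijective.
Since ψ is bijective, we find the preimage of 24. The inverse of x ↦ x^37 on (ℤ_{47})^× is x ↦ x^5, because 37·5 = 185 = 4·46 + 1 ≡ 1 (mod 46) and x^{46} = 1 for x ≠ 0 (Fermat). So ψ⁻¹(24) = 24^5 mod 47.
Repeated squaring mod 47: 24^1 ≡ 24, 24^2 ≡ 24² = 576 ≡ 12, 24^4 ≡ 12² = 144 ≡ 3. Since 5 = 4 + 1, 24^5 ≡ 3·24: 3·24 = 72 ≡ 25. So 24^5 ≡ 25 (mod 47).
Hence ψ⁻¹(24) = 25.

25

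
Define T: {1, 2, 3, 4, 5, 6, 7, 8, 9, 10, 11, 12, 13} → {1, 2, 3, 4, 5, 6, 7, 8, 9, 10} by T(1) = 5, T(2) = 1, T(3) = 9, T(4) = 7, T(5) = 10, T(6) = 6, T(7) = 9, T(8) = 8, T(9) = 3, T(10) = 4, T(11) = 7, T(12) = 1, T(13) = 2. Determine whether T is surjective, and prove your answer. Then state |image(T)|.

10

Every element of the codomain has a preimage: 1 = T(2), 2 = T(13), 3 = T(9), 4 = T(10), 5 = T(1), 6 = T(6), 7 = T(4), 8 = T(8), 9 = T(3), 10 = T(5).
So T is surjective.
The image of T is {1, 2, 3, 4, 5, 6, 7, 8, 9, 10}, which has 10 elements.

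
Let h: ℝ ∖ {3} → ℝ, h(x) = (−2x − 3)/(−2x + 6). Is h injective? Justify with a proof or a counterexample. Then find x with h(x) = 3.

21/4

Suppose h(a) = h(b). Cross-multiplying: (−2a − 3)(−2b + 6) = (−2b − 3)(−2a + 6).
Expanding both sides and cancelling the symmetric terms leaves −18·(a − b) = 0. Since −18 ≠ 0, a = b. So h is injective.
Solving h(x) = 3: cross-multiplying gives −2x − 3 = 3(−2x + 6), which rearranges to 4x = 21, so x = 21/4.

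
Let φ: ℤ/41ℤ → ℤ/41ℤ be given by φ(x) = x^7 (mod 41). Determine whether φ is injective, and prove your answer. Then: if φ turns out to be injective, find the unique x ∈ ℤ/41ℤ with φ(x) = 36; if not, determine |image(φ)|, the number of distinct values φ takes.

39

Since 41 is prime, the nonzero elements of ℤ/41ℤ form a cyclic group of order 40.
As gcd(7, 40) = 1, raising to the 7th power is a bijection on this group: if a^7 ≡ b^7 then (ab^{−1})^7 = 1, and the only element of order dividing gcd(7, 40) = 1 is 1, so a = b.
With φ(0) = 0 this makes φ injective on all of ℤ/41ℤ, hence bijective (finite equal-size domain and codomain). In particular φ is injective.
Since φ is injective, we find the preimage of 36. The inverse of x ↦ x^7 on (ℤ/41ℤ)^× is x ↦ x^23, because 7·23 = 161 = 4·40 + 1 ≡ 1 (mod 40) and x^{40} = 1 for x ≠ 0 (Fermat). So φ⁻¹(36) = 36^23 mod 41.
Repeated squaring mod 41: 36^1 ≡ 36, 36^2 ≡ 36² = 1296 ≡ 25, 36^4 ≡ 25² = 625 ≡ 10, 36^8 ≡ 10² = 100 ≡ 18, 36^16 ≡ 18² = 324 ≡ 37. Since 23 = 16 + 4 + 2 + 1, 36^23 ≡ 37·10·25·36: 37·10 = 370 ≡ 1, then 1·25 = 25, then 25·36 = 900 ≡ 39. So 36^23 ≡ 39 (mod 41).
Hence φ⁻¹(36) = 39.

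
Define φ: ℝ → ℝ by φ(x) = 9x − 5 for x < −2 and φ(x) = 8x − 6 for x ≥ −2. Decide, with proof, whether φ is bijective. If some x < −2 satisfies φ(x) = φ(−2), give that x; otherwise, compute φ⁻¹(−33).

Both pieces are strictly increasing (slopes 9 and 8), so each is injective on its own interval.
The left piece maps (−∞, −2) onto (−∞, −23); the right piece maps [−2, ∞) onto [−22, ∞).
The images leave a gap (−23 has no preimage), so φ is not surjective, hence not bijective.
Because the two images are disjoint, no x < −2 has φ(x) = φ(−2), so we compute φ⁻¹(−33): −33 lies in (−∞, −23), so solve 9x − 5 = −33: x = (−33 + 5)/9 = −28/9.

-28/9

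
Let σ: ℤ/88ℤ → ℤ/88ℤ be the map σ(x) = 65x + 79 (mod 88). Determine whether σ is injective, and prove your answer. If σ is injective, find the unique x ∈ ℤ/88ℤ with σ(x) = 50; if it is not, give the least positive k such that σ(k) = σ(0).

51

Recall that σ is injective when σ(s) = σ(t) forces s = t.
Suppose σ(s) = σ(t) in ℤ/88ℤ. Then 65s + 79 ≡ 65t + 79 (mod 88), hence 65(s − t) ≡ 0 (mod 88).
Since gcd(65, 88) = 1, 65 is invertible modulo 88, so s − t ≡ 0 (mod 88), i.e. s = t.
Thus σ is injective.
We now compute 65⁻¹ mod 88 explicitly. Euclid's algorithm: 88 = 1·65 + 23, 65 = 2·23 + 19, 23 = 1·19 + 4, 19 = 4·4 + 3, 4 = 1·3 + 1; back-substituting gives 1 = 65·65 − 48·88, so 65⁻¹ ≡ 65 (mod 88).
Since σ is injective, we find σ⁻¹(50): we need 65x ≡ 50 − 79 ≡ 59 (mod 88). Using 65⁻¹ = 65: x ≡ 65·59 = 3835 = 43·88 + 51, so x = 51.
Check: σ(51) = 65·51 + 79 = 3394 = 38·88 + 50 ≡ 50 (mod 88).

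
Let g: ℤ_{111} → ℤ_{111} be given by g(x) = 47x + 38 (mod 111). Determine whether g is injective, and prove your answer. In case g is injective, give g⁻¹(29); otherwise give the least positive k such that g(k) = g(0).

If g(a) = g(b), then 47a ≡ 47b (mod 111). Because gcd(47, 111) = 1, we may cancel 47 to get a ≡ b (mod 111).
Thus g is injective.
We now compute 47⁻¹ mod 111 explicitly. Euclid's algorithm: 111 = 2·47 + 17, 47 = 2·17 + 13, 17 = 1·13 + 4, 13 = 3·4 + 1; back-substituting gives 1 = 26·47 − 11·111, so 47⁻¹ ≡ 26 (mod 111).
Since g is injective, we compute g⁻¹(29): solve 47x + 38 ≡ 29 (mod 111), i.e. 47x ≡ 102 (mod 111).
Multiplying by 47⁻¹ = 26 gives x ≡ 26·102 = 2652 = 23·111 + 99 ≡ 99 (mod 111).
Check: g(99) = 47·99 + 38 = 4691 = 42·111 + 29 ≡ 29 (mod 111).

99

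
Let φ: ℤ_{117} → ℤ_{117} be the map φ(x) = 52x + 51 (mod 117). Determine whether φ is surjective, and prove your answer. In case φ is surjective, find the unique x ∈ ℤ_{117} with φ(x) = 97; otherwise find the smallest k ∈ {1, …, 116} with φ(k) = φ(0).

9

Since gcd(52, 117) = 13, we have 52x ≡ 0 (mod 13) for all x, so φ(x) ≡ 12 (mod 13).
But 0 ≢ 12 (mod 13), so 0 ∈ ℤ_{117} has no preimage. So φ is not surjective.
Since φ is not surjective, we find the least positive k with φ(k) = φ(0): this means 52k ≡ 0 (mod 117), i.e. 117 ∣ 52k. Since gcd(52, 117) = 13, dividing through by 13 this holds exactly when 9 ∣ 4k, and as gcd(4, 9) = 1, exactly when 9 ∣ k.
The smallest positive such k is 9.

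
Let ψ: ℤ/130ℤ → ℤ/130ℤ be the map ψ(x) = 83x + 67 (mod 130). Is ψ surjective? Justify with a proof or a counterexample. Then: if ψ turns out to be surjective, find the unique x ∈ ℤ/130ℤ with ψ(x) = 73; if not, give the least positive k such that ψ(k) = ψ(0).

Since gcd(83, 130) = 1, 83 is invertible modulo 130. Euclid's algorithm: 130 = 1·83 + 47, 83 = 1·47 + 36, 47 = 1·36 + 11, 36 = 3·11 + 3, 11 = 3·3 + 2, 3 = 1·2 + 1; back-substituting gives 1 = 47·83 − 30·130, so 83⁻¹ ≡ 47 (mod 130).
Then y ↦ 47(y − 67) is a two-sided inverse to ψ, so every y ∈ ℤ/130ℤ has a preimage.
Hence ψ is surjective.
Since ψ is surjective, we compute ψ⁻¹(73): solve 83x + 67 ≡ 73 (mod 130), i.e. 83x ≡ 6 (mod 130).
Multiplying by 83⁻¹ = 47 gives x ≡ 47·6 = 282 = 2·130 + 22 ≡ 22 (mod 130).
Check: ψ(22) = 83·22 + 67 = 1893 = 14·130 + 73 ≡ 73 (mod 130).

22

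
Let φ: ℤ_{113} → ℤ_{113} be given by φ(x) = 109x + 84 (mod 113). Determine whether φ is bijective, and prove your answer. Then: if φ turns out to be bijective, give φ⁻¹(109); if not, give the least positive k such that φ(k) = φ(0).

22

If φ(u) = φ(v), then 109u ≡ 109v (mod 113). Because gcd(109, 113) = 1, we may cancel 109 to get u ≡ v (mod 113).
We now compute 109⁻¹ mod 113 explicitly. Euclid's algorithm: 113 = 1·109 + 4, 109 = 27·4 + 1; back-substituting gives 1 = 28·109 − 27·113, so 109⁻¹ ≡ 28 (mod 113).
For any y ∈ ℤ_{113}, x = 28(y − 84) mod 113 satisfies φ(x) = 109·28(y − 84) + 84 ≡ y (since 109·28 ≡ 1 mod 113). So every y has a preimage.
Thus φ is bijective.
Since φ is bijective, we compute φ⁻¹(109): solve 109x + 84 ≡ 109 (mod 113), i.e. 109x ≡ 25 (mod 113).
Multiplying by 109⁻¹ = 28 gives x ≡ 28·25 = 700 = 6·113 + 22 ≡ 22 (mod 113).
Check: φ(22) = 109·22 + 84 = 2482 = 21·113 + 109 ≡ 109 (mod 113).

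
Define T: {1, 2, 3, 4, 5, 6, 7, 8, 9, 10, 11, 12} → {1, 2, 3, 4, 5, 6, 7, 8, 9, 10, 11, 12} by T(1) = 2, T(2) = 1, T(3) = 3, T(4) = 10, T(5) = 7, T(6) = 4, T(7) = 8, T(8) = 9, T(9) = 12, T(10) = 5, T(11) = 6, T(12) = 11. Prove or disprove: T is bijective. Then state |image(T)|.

12

The values 2, 1, 3, 10, 7, 4, 8, 9, 12, 5, 6, 11 are a permutation of {1, 2, 3, 4, 5, 6, 7, 8, 9, 10, 11, 12}: each element appears exactly once.
So T is injective and surjective, hence bijective.
The image of T is {1, 2, 3, 4, 5, 6, 7, 8, 9, 10, 11, 12}, which has 12 elements.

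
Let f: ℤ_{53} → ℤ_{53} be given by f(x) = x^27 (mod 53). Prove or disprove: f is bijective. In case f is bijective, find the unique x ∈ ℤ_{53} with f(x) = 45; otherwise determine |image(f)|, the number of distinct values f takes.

Since 53 is prime, the nonzero elements of ℤ_{53} form a cyclic group of order 52.
As gcd(27, 52) = 1, raising to the 27th power is a bijection on this group: if s^27 ≡ t^27 then (st^{−1})^27 = 1, and the only element of order dividing gcd(27, 52) = 1 is 1, so s = t.
With f(0) = 0 this makes f injective on all of ℤ_{53}, hence bijective (finite equal-size domain and codomain). In particular f is bijective.
Since f is bijective, we find the preimage of 45. The inverse of x ↦ x^27 on (ℤ_{53})^× is x ↦ x^27, because 27·27 = 729 = 14·52 + 1 ≡ 1 (mod 52) and x^{52} = 1 for x ≠ 0 (Fermat). So f⁻¹(45) = 45^27 mod 53.
Repeated squaring mod 53: 45^1 ≡ 45, 45^2 ≡ 45² = 2025 ≡ 11, 45^4 ≡ 11² = 121 ≡ 15, 45^8 ≡ 15² = 225 ≡ 13, 45^16 ≡ 13² = 169 ≡ 10. Since 27 = 16 + 8 + 2 + 1, 45^27 ≡ 10·13·11·45: 10·13 = 130 ≡ 24, then 24·11 = 264 ≡ 52, then 52·45 = 2340 ≡ 8. So 45^27 ≡ 8 (mod 53).
Hence f⁻¹(45) = 8.

8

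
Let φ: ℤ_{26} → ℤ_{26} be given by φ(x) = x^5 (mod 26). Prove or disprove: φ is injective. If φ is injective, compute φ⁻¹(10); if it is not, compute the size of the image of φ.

4

Computing x^5 mod 26 for each x (by repeated squaring, reducing mod 26 at every step), the values φ(0), φ(1), …, φ(25) are: 0, 1, 6, 9, 10, 5, 2, 11, 8, 3, 4, 7, 12, 13, 14, 19, 22, 23, 18, 15, 24, 21, 16, 17, 20, 25.
Every element of ℤ_{26} appears exactly once in this list, so φ is a bijection, and in particular injective.
Since φ is injective, we read off the preimage of 10 from the same table: φ(4) = 10, so φ⁻¹(10) = 4.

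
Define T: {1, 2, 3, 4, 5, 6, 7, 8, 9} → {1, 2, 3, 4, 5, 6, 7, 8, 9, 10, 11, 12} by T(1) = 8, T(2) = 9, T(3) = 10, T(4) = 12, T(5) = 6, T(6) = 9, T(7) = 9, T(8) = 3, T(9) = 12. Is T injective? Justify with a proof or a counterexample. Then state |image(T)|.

T(2) = 9 = T(6) with 2 ≠ 6, so T is not injective.
The image of T is {3, 6, 8, 9, 10, 12}, which has 6 elements.

6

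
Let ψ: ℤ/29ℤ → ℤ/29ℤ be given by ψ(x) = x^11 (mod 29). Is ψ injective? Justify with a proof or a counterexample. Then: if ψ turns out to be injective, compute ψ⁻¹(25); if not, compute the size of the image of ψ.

Since 29 is prime, the nonzero elements of ℤ/29ℤ form a cyclic group of order 28.
As gcd(11, 28) = 1, raising to the 11th power is a bijection on this group: if x_1^11 ≡ x_2^11 then (x_1x_2^{−1})^11 = 1, and the only element of order dividing gcd(11, 28) = 1 is 1, so x_1 = x_2.
With ψ(0) = 0 this makes ψ injective on all of ℤ/29ℤ, hence bijective (finite equal-size domain and codomain). In particular ψ is injective.
Since ψ is injective, we find the preimage of 25. The inverse of x ↦ x^11 on (ℤ/29ℤ)^× is x ↦ x^23, because 11·23 = 253 = 9·28 + 1 ≡ 1 (mod 28) and x^{28} = 1 for x ≠ 0 (Fermat). So ψ⁻¹(25) = 25^23 mod 29.
Repeated squaring mod 29: 25^1 ≡ 25, 25^2 ≡ 25² = 625 ≡ 16, 25^4 ≡ 16² = 256 ≡ 24, 25^8 ≡ 24² = 576 ≡ 25, 25^16 ≡ 25² = 625 ≡ 16. Since 23 = 16 + 4 + 2 + 1, 25^23 ≡ 16·24·16·25: 16·24 = 384 ≡ 7, then 7·16 = 112 ≡ 25, then 25·25 = 625 ≡ 16. So 25^23 ≡ 16 (mod 29).
Hence ψ⁻¹(25) = 16.

16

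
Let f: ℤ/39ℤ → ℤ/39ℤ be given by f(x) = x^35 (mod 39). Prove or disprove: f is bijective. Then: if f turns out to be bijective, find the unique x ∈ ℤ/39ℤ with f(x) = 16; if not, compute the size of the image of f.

Computing x^35 mod 39 for each x (by repeated squaring, reducing mod 39 at every step), the values f(0), f(1), …, f(38) are: 0, 1, 20, 9, 10, 8, 24, 28, 5, 3, 4, 32, 12, 13, 14, 33, 22, 23, 21, 37, 2, 18, 16, 17, 6, 25, 26, 27, 7, 35, 36, 34, 11, 15, 31, 29, 30, 19, 38.
Every element of ℤ/39ℤ appears exactly once in this list, so f is a bijection, and in particular bijective.
Since f is bijective, we read off the preimage of 16 from the same table: f(22) = 16, so f⁻¹(16) = 22.

22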